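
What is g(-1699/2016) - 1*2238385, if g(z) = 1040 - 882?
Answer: -2238227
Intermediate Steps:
g(z) = 158
g(-1699/2016) - 1*2238385 = 158 - 1*2238385 = 158 - 2238385 = -2238227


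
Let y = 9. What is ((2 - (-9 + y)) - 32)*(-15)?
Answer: 450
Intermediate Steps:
((2 - (-9 + y)) - 32)*(-15) = ((2 - (-9 + 9)) - 32)*(-15) = ((2 - 1*0) - 32)*(-15) = ((2 + 0) - 32)*(-15) = (2 - 32)*(-15) = -30*(-15) = 450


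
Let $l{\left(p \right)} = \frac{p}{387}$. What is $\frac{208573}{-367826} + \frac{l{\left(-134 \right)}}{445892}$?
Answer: $- \frac{4498931089697}{7934016199563} \approx -0.56704$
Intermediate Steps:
$l{\left(p \right)} = \frac{p}{387}$ ($l{\left(p \right)} = p \frac{1}{387} = \frac{p}{387}$)
$\frac{208573}{-367826} + \frac{l{\left(-134 \right)}}{445892} = \frac{208573}{-367826} + \frac{\frac{1}{387} \left(-134\right)}{445892} = 208573 \left(- \frac{1}{367826}\right) - \frac{67}{86280102} = - \frac{208573}{367826} - \frac{67}{86280102} = - \frac{4498931089697}{7934016199563}$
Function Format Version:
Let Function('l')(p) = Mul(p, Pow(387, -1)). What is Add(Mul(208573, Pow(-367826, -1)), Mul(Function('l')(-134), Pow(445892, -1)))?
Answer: Rational(-4498931089697, 7934016199563) ≈ -0.56704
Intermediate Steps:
Function('l')(p) = Mul(Rational(1, 387), p) (Function('l')(p) = Mul(p, Rational(1, 387)) = Mul(Rational(1, 387), p))
Add(Mul(208573, Pow(-367826, -1)), Mul(Function('l')(-134), Pow(445892, -1))) = Add(Mul(208573, Pow(-367826, -1)), Mul(Mul(Rational(1, 387), -134), Pow(445892, -1))) = Add(Mul(208573, Rational(-1, 367826)), Mul(Rational(-134, 387), Rational(1, 445892))) = Add(Rational(-208573, 367826), Rational(-67, 86280102)) = Rational(-4498931089697, 7934016199563)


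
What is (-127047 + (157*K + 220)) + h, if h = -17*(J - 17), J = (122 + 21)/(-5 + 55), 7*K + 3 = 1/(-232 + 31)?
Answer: -8910110117/70350 ≈ -1.2665e+5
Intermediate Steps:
K = -604/1407 (K = -3/7 + 1/(7*(-232 + 31)) = -3/7 + (⅐)/(-201) = -3/7 + (⅐)*(-1/201) = -3/7 - 1/1407 = -604/1407 ≈ -0.42928)
J = 143/50 ≈ 2.8600
h = 12019/50 (h = -17*(143/50 - 17) = -17*(-707/50) = 12019/50 ≈ 240.38)
(-127047 + (157*K + 220)) + h = (-127047 + (157*(-604/1407) + 220)) + 12019/50 = (-127047 + (-94828/1407 + 220)) + 12019/50 = (-127047 + 214712/1407) + 12019/50 = -178540417/1407 + 12019/50 = -8910110117/70350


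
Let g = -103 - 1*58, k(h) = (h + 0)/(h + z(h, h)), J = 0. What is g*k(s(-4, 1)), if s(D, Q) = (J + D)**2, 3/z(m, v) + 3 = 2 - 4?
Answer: -1840/11 ≈ -167.27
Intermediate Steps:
z(m, v) = -3/5 (z(m, v) = 3/(-3 + (2 - 4)) = 3/(-3 - 2) = 3/(-5) = 3*(-1/5) = -3/5)
s(D, Q) = D**2 (s(D, Q) = (0 + D)**2 = D**2)
k(h) = h/(-3/5 + h) (k(h) = (h + 0)/(h - 3/5) = h/(-3/5 + h))
g = -161 (g = -103 - 58 = -161)
g*k(s(-4, 1)) = -805*(-4)**2/(-3 + 5*(-4)**2) = -805*16/(-3 + 5*16) = -805*16/(-3 + 80) = -805*16/77 = -161*80/77 = -1840/11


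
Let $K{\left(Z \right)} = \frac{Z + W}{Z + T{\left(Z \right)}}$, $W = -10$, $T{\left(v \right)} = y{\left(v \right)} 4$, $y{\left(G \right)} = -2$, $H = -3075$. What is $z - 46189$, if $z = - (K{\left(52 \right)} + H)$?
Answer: $- \frac{948529}{22} \approx -43115.0$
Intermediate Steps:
$T{\left(v \right)} = -8$ ($T{\left(v \right)} = \left(-2\right) 4 = -8$)
$K{\left(Z \right)} = \frac{-10 + Z}{-8 + Z}$ ($K{\left(Z \right)} = \frac{Z - 10}{Z - 8} = \frac{-10 + Z}{-8 + Z}$)
$z = \frac{67629}{22}$ ($z = - (\frac{-10 + 52}{-8 + 52} - 3075) = - (\frac{1}{44} \cdot 42 - 3075) = - (\frac{21}{22} - 3075) = \left(-1\right) \left(- \frac{67629}{22}\right) = \frac{67629}{22} \approx 3074.0$)
$z - 46189 = \frac{67629}{22} - 46189 = - \frac{948529}{22}$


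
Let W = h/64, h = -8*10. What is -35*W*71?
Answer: 12425/4 ≈ 3106.3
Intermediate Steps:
h = -80
W = -5/4 (W = -80/64 = -80*1/64 = -5/4 ≈ -1.2500)
-35*W*71 = -35*(-5/4)*71 = (175/4)*71 = 12425/4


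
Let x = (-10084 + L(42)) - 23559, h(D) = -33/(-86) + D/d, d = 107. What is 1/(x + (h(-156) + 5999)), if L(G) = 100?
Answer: -9202/253469773 ≈ -3.6304e-5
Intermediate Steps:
h(D) = 33/86 + D/107 (h(D) = -33/(-86) + D/107 = -33*(-1/86) + D*(1/107) = 33/86 + D/107)
x = -33543 (x = (-10084 + 100) - 23559 = -9984 - 23559 = -33543)
1/(x + (h(-156) + 5999)) = 1/(-33543 + ((33/86 + (1/107)*(-156)) + 5999)) = 1/(-33543 + ((33/86 - 156/107) + 5999)) = 1/(-33543 + (-9885/9202 + 5999)) = 1/(-33543 + 55192913/9202) = 1/(-253469773/9202) = -9202/253469773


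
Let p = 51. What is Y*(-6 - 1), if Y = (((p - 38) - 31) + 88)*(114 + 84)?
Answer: -97020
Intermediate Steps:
Y = 13860 (Y = (((51 - 38) - 31) + 88)*(114 + 84) = ((13 - 31) + 88)*198 = (-18 + 88)*198 = 70*198 = 13860)
Y*(-6 - 1) = 13860*(-6 - 1) = 13860*(-7) = -97020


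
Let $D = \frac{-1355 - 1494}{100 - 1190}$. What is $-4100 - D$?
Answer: $- \frac{4471849}{1090} \approx -4102.6$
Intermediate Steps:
$D = \frac{2849}{1090}$ ($D = - \frac{2849}{-1090} = \left(-2849\right) \left(- \frac{1}{1090}\right) = \frac{2849}{1090} \approx 2.6138$)
$-4100 - D = -4100 - \frac{2849}{1090} = - \frac{4471849}{1090}$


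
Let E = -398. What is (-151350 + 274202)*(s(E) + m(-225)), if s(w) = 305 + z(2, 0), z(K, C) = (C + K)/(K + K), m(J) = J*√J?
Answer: 37531286 - 414625500*I ≈ 3.7531e+7 - 4.1463e+8*I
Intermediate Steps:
m(J) = J^(3/2)
z(K, C) = (C + K)/(2*K) (z(K, C) = (C + K)/((2*K)) = (C + K)*(1/(2*K)) = (C + K)/(2*K))
s(w) = 611/2 (s(w) = 305 + (½)*(0 + 2)/2 = 305 + (½)*(½)*2 = 305 + ½ = 611/2)
(-151350 + 274202)*(s(E) + m(-225)) = (-151350 + 274202)*(611/2 + (-225)^(3/2)) = 122852*(611/2 - 3375*I) = 37531286 - 414625500*I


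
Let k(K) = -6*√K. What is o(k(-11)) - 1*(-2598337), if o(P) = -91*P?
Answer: 2598337 + 546*I*√11 ≈ 2.5983e+6 + 1810.9*I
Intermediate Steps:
o(k(-11)) - 1*(-2598337) = -(-546)*√(-11) - 1*(-2598337) = -(-546)*I*√11 + 2598337 = 546*I*√11 + 2598337 = 2598337 + 546*I*√11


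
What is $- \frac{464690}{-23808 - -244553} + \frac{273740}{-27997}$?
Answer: $- \frac{14687332446}{1236039553} \approx -11.883$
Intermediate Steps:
$- \frac{464690}{-23808 - -244553} + \frac{273740}{-27997} = - \frac{464690}{-23808 + 244553} + 273740 \left(- \frac{1}{27997}\right) = - \frac{464690}{220745} - \frac{273740}{27997} = \left(-464690\right) \frac{1}{220745} - \frac{273740}{27997} = - \frac{92938}{44149} - \frac{273740}{27997} = - \frac{14687332446}{1236039553}$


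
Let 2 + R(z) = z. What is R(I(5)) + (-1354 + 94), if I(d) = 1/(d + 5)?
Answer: -12619/10 ≈ -1261.9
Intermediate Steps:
I(d) = 1/(5 + d)
R(z) = -2 + z
R(I(5)) + (-1354 + 94) = (-2 + 1/(5 + 5)) + (-1354 + 94) = (-2 + 1/10) - 1260 = (-2 + ⅒) - 1260 = -19/10 - 1260 = -12619/10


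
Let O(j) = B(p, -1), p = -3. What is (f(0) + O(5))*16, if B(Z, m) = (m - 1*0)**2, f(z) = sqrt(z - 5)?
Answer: 16 + 16*I*sqrt(5) ≈ 16.0 + 35.777*I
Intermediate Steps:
f(z) = sqrt(-5 + z)
B(Z, m) = m**2 (B(Z, m) = (m + 0)**2 = m**2)
O(j) = 1 (O(j) = (-1)**2 = 1)
(f(0) + O(5))*16 = (sqrt(-5 + 0) + 1)*16 = (sqrt(-5) + 1)*16 = (I*sqrt(5) + 1)*16 = (1 + I*sqrt(5))*16 = 16 + 16*I*sqrt(5)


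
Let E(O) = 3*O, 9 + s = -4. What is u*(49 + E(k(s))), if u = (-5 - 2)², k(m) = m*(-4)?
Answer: 10045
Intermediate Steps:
s = -13 (s = -9 - 4 = -13)
k(m) = -4*m
u = 49 (u = (-7)² = 49)
u*(49 + E(k(s))) = 49*(49 + 3*(-4*(-13))) = 49*(49 + 3*52) = 49*(49 + 156) = 49*205 = 10045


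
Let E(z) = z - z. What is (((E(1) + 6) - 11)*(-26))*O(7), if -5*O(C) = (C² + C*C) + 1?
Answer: -2574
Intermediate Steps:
E(z) = 0
O(C) = -⅕ - 2*C²/5 (O(C) = -((C² + C*C) + 1)/5 = -((C² + C²) + 1)/5 = -(2*C² + 1)/5 = -(1 + 2*C²)/5 = -⅕ - 2*C²/5)
(((E(1) + 6) - 11)*(-26))*O(7) = (((0 + 6) - 11)*(-26))*(-⅕ - ⅖*7²) = ((6 - 11)*(-26))*(-⅕ - ⅖*49) = (-5*(-26))*(-⅕ - 98/5) = 130*(-99/5) = -2574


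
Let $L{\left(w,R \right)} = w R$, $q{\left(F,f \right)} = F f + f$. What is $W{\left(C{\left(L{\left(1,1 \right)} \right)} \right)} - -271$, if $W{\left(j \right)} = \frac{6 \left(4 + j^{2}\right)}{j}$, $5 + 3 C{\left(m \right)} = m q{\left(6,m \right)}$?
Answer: $311$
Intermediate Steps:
$q{\left(F,f \right)} = f + F f$
$L{\left(w,R \right)} = R w$
$C{\left(m \right)} = - \frac{5}{3} + \frac{7 m^{2}}{3}$ ($C{\left(m \right)} = - \frac{5}{3} + \frac{m m \left(1 + 6\right)}{3} = - \frac{5}{3} + \frac{m m 7}{3} = - \frac{5}{3} + \frac{m 7 m}{3} = - \frac{5}{3} + \frac{7 m^{2}}{3}$)
$W{\left(j \right)} = \frac{24 + 6 j^{2}}{j}$
$W{\left(C{\left(L{\left(1,1 \right)} \right)} \right)} - -271 = \left(6 \left(- \frac{5}{3} + \frac{7 \left(1 \cdot 1\right)^{2}}{3}\right) + \frac{24}{- \frac{5}{3} + \frac{7 \left(1 \cdot 1\right)^{2}}{3}}\right) - -271 = \left(6 \left(- \frac{5}{3} + \frac{7 \cdot 1^{2}}{3}\right) + \frac{24}{- \frac{5}{3} + \frac{7 \cdot 1^{2}}{3}}\right) + 271 = \left(6 \left(- \frac{5}{3} + \frac{7}{3} \cdot 1\right) + \frac{24}{- \frac{5}{3} + \frac{7}{3} \cdot 1}\right) + 271 = \left(6 \left(- \frac{5}{3} + \frac{7}{3}\right) + \frac{24}{- \frac{5}{3} + \frac{7}{3}}\right) + 271 = \left(6 \cdot \frac{2}{3} + \frac{24}{\frac{2}{3}}\right) + 271 = \left(4 + 24 \cdot \frac{3}{2}\right) + 271 = \left(4 + 36\right) + 271 = 40 + 271 = 311$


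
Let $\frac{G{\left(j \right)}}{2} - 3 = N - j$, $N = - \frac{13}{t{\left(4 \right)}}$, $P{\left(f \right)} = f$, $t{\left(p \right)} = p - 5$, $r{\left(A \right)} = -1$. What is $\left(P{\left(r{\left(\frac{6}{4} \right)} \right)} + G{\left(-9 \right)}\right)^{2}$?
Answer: $2401$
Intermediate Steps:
$t{\left(p \right)} = -5 + p$
$N = 13$ ($N = - \frac{13}{-5 + 4} = - \frac{13}{-1} = \left(-13\right) \left(-1\right) = 13$)
$G{\left(j \right)} = 32 - 2 j$ ($G{\left(j \right)} = 6 + 2 \left(13 - j\right) = 6 - \left(-26 + 2 j\right) = 32 - 2 j$)
$\left(P{\left(r{\left(\frac{6}{4} \right)} \right)} + G{\left(-9 \right)}\right)^{2} = \left(-1 + \left(32 - -18\right)\right)^{2} = \left(-1 + \left(32 + 18\right)\right)^{2} = \left(-1 + 50\right)^{2} = 49^{2} = 2401$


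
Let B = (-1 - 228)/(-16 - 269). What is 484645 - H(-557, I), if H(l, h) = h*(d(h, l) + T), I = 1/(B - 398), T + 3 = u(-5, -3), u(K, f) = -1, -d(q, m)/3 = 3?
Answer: 54862294940/113201 ≈ 4.8465e+5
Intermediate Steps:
d(q, m) = -9 (d(q, m) = -3*3 = -9)
B = 229/285 (B = -229/(-285) = -229*(-1/285) = 229/285 ≈ 0.80351)
T = -4 (T = -3 - 1 = -4)
I = -285/113201 (I = 1/(229/285 - 398) = 1/(-113201/285) = -285/113201 ≈ -0.0025176)
H(l, h) = -13*h (H(l, h) = h*(-9 - 4) = h*(-13) = -13*h)
484645 - H(-557, I) = 484645 - (-13)*(-285)/113201 = 484645 - 1*3705/113201 = 484645 - 3705/113201 = 54862294940/113201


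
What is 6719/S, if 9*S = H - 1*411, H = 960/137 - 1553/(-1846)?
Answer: -15293236842/101957801 ≈ -150.00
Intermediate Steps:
H = 1984921/252902 (H = 960*(1/137) - 1553*(-1/1846) = 960/137 + 1553/1846 = 1984921/252902 ≈ 7.8486)
S = -101957801/2276118 (S = (1984921/252902 - 1*411)/9 = (1984921/252902 - 411)/9 = (⅑)*(-101957801/252902) = -101957801/2276118 ≈ -44.795)
6719/S = 6719/(-101957801/2276118) = 6719*(-2276118/101957801) = -15293236842/101957801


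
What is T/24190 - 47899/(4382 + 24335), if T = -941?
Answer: -1185699507/694664230 ≈ -1.7069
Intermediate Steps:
T/24190 - 47899/(4382 + 24335) = -941/24190 - 47899/(4382 + 24335) = -941*1/24190 - 47899/28717 = -941/24190 - 47899*1/28717 = -941/24190 - 47899/28717 = -1185699507/694664230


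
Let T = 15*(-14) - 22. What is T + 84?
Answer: -148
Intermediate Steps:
T = -232 (T = -210 - 22 = -232)
T + 84 = -232 + 84 = -148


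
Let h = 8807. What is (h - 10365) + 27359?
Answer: 25801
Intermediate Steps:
(h - 10365) + 27359 = (8807 - 10365) + 27359 = -1558 + 27359 = 25801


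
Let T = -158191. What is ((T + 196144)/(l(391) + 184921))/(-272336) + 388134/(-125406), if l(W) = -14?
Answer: -1085844649049927/350836053783184 ≈ -3.0950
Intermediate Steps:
((T + 196144)/(l(391) + 184921))/(-272336) + 388134/(-125406) = ((-158191 + 196144)/(-14 + 184921))/(-272336) + 388134/(-125406) = (37953/184907)*(-1/272336) + 388134*(-1/125406) = (37953*(1/184907))*(-1/272336) - 21563/6967 = (37953/184907)*(-1/272336) - 21563/6967 = -37953/50356832752 - 21563/6967 = -1085844649049927/350836053783184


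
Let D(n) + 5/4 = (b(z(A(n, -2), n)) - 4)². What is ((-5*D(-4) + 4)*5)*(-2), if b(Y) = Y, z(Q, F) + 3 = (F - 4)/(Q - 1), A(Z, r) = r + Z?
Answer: 158055/98 ≈ 1612.8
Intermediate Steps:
A(Z, r) = Z + r
z(Q, F) = -3 + (-4 + F)/(-1 + Q) (z(Q, F) = -3 + (F - 4)/(Q - 1) = -3 + (-4 + F)/(-1 + Q))
D(n) = -5/4 + (-4 + (5 - 2*n)/(-3 + n))² (D(n) = -5/4 + ((-1 + n - 3*(n - 2))/(-1 + (n - 2)) - 4)² = -5/4 + ((-1 + n - 3*(-2 + n))/(-1 + (-2 + n)) - 4)² = -5/4 + ((-1 + n + (6 - 3*n))/(-3 + n) - 4)² = -5/4 + ((5 - 2*n)/(-3 + n) - 4)² = -5/4 + (-4 + (5 - 2*n)/(-3 + n))²)
((-5*D(-4) + 4)*5)*(-2) = ((-5*(1111 - 786*(-4) + 139*(-4)²)/(4*(9 + (-4)² - 6*(-4))) + 4)*5)*(-2) = ((-5*(1111 + 3144 + 139*16)/(4*(9 + 16 + 24)) + 4)*5)*(-2) = ((-5*(1111 + 3144 + 2224)/(4*49) + 4)*5)*(-2) = ((-5*6479/(4*49) + 4)*5)*(-2) = ((-5*6479/196 + 4)*5)*(-2) = ((-32395/196 + 4)*5)*(-2) = -31611/196*5*(-2) = -158055/196*(-2) = 158055/98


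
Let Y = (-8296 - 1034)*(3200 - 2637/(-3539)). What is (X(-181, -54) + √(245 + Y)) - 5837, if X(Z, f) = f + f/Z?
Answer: -1066217/181 + I*√374016101228545/3539 ≈ -5890.7 + 5464.7*I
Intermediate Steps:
Y = -105684987210/3539 (Y = -9330*(3200 - 2637*(-1/3539)) = -9330*(3200 + 2637/3539) = -9330*11327437/3539 = -105684987210/3539 ≈ -2.9863e+7)
(X(-181, -54) + √(245 + Y)) - 5837 = ((-54 - 54/(-181)) + √(245 - 105684987210/3539)) - 5837 = ((-54 - 54*(-1/181)) + √(-105684120155/3539)) - 5837 = ((-54 + 54/181) + I*√374016101228545/3539) - 5837 = (-9720/181 + I*√374016101228545/3539) - 5837 = -1066217/181 + I*√374016101228545/3539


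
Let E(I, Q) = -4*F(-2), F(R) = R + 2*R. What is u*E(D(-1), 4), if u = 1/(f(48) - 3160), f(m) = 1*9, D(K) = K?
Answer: -24/3151 ≈ -0.0076166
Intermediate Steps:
F(R) = 3*R
f(m) = 9
E(I, Q) = 24 (E(I, Q) = -12*(-2) = -4*(-6) = 24)
u = -1/3151 (u = 1/(9 - 3160) = 1/(-3151) = -1/3151 ≈ -0.00031736)
u*E(D(-1), 4) = -1/3151*24 = -24/3151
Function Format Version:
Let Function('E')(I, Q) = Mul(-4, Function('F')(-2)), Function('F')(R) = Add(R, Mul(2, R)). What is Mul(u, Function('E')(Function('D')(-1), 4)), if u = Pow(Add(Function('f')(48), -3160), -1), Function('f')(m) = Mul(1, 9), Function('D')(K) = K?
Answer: Rational(-24, 3151) ≈ -0.0076166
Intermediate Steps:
Function('F')(R) = Mul(3, R)
Function('f')(m) = 9
Function('E')(I, Q) = 24 (Function('E')(I, Q) = Mul(-4, Mul(3, -2)) = Mul(-4, -6) = 24)
u = Rational(-1, 3151) (u = Pow(Add(9, -3160), -1) = Pow(-3151, -1) = Rational(-1, 3151) ≈ -0.00031736)
Mul(u, Function('E')(Function('D')(-1), 4)) = Mul(Rational(-1, 3151), 24) = Rational(-24, 3151)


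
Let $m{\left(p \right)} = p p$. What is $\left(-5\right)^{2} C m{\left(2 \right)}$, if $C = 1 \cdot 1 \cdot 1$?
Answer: $100$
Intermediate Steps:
$m{\left(p \right)} = p^{2}$
$C = 1$ ($C = 1 \cdot 1 = 1$)
$\left(-5\right)^{2} C m{\left(2 \right)} = \left(-5\right)^{2} \cdot 1 \cdot 2^{2} = 25 \cdot 1 \cdot 4 = 25 \cdot 4 = 100$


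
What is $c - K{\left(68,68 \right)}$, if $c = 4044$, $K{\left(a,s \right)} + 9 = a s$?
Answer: $-571$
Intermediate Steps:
$K{\left(a,s \right)} = -9 + a s$
$c - K{\left(68,68 \right)} = 4044 - \left(-9 + 68 \cdot 68\right) = 4044 - \left(-9 + 4624\right) = 4044 - 4615 = -571$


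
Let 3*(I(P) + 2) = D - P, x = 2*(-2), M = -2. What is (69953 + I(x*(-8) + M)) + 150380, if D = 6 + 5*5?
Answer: 660994/3 ≈ 2.2033e+5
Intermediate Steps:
x = -4
D = 31 (D = 6 + 25 = 31)
I(P) = 25/3 - P/3 (I(P) = -2 + (31 - P)/3 = -2 + (31/3 - P/3) = 25/3 - P/3)
(69953 + I(x*(-8) + M)) + 150380 = (69953 + (25/3 - (-4*(-8) - 2)/3)) + 150380 = (69953 + (25/3 - (32 - 2)/3)) + 150380 = (69953 + (25/3 - 1/3*30)) + 150380 = (69953 + (25/3 - 10)) + 150380 = (69953 - 5/3) + 150380 = 209854/3 + 150380 = 660994/3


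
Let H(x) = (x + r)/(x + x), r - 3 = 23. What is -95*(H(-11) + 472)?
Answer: -985055/22 ≈ -44775.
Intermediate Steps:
r = 26 (r = 3 + 23 = 26)
H(x) = (26 + x)/(2*x) (H(x) = (x + 26)/(x + x) = (26 + x)/((2*x)) = (26 + x)*(1/(2*x)) = (26 + x)/(2*x))
-95*(H(-11) + 472) = -95*((½)*(26 - 11)/(-11) + 472) = -95*((½)*(-1/11)*15 + 472) = -95*(-15/22 + 472) = -95*10369/22 = -985055/22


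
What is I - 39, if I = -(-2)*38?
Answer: 37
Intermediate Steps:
I = 76 (I = -1*(-76) = 76)
I - 39 = 76 - 39 = 37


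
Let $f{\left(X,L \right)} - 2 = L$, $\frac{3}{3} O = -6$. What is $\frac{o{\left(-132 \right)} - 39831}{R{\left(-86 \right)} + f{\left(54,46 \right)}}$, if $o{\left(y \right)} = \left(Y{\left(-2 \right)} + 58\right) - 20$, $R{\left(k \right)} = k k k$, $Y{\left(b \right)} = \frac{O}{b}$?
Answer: $\frac{19895}{318004} \approx 0.062562$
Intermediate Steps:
$O = -6$
$f{\left(X,L \right)} = 2 + L$
$Y{\left(b \right)} = - \frac{6}{b}$
$R{\left(k \right)} = k^{3}$ ($R{\left(k \right)} = k^{2} k = k^{3}$)
$o{\left(y \right)} = 41$ ($o{\left(y \right)} = \left(- \frac{6}{-2} + 58\right) - 20 = \left(\left(-6\right) \left(- \frac{1}{2}\right) + 58\right) - 20 = \left(3 + 58\right) - 20 = 61 - 20 = 41$)
$\frac{o{\left(-132 \right)} - 39831}{R{\left(-86 \right)} + f{\left(54,46 \right)}} = \frac{41 - 39831}{\left(-86\right)^{3} + \left(2 + 46\right)} = - \frac{39790}{-636056 + 48} = - \frac{39790}{-636008} = \left(-39790\right) \left(- \frac{1}{636008}\right) = \frac{19895}{318004}$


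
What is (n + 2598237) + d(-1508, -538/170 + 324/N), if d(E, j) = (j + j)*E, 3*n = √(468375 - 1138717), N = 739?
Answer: 163724750171/62815 + I*√670342/3 ≈ 2.6065e+6 + 272.91*I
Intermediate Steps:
n = I*√670342/3 (n = √(468375 - 1138717)/3 = √(-670342)/3 = (I*√670342)/3 = I*√670342/3 ≈ 272.91*I)
d(E, j) = 2*E*j (d(E, j) = (2*j)*E = 2*E*j)
(n + 2598237) + d(-1508, -538/170 + 324/N) = (I*√670342/3 + 2598237) + 2*(-1508)*(-538/170 + 324/739) = (2598237 + I*√670342/3) + 2*(-1508)*(-538*1/170 + 324*(1/739)) = (2598237 + I*√670342/3) + 2*(-1508)*(-269/85 + 324/739) = (2598237 + I*√670342/3) + 2*(-1508)*(-171251/62815) = (2598237 + I*√670342/3) + 516493016/62815 = 163724750171/62815 + I*√670342/3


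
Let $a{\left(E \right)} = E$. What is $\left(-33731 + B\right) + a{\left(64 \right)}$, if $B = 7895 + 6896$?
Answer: $-18876$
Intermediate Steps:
$B = 14791$
$\left(-33731 + B\right) + a{\left(64 \right)} = \left(-33731 + 14791\right) + 64 = -18940 + 64 = -18876$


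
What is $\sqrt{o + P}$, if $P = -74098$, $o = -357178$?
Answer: $2 i \sqrt{107819} \approx 656.72 i$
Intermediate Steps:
$\sqrt{o + P} = \sqrt{-357178 - 74098} = \sqrt{-431276} = 2 i \sqrt{107819}$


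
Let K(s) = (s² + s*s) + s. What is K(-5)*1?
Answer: 45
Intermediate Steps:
K(s) = s + 2*s² (K(s) = (s² + s²) + s = 2*s² + s = s + 2*s²)
K(-5)*1 = -5*(1 + 2*(-5))*1 = -5*(1 - 10)*1 = -5*(-9)*1 = 45*1 = 45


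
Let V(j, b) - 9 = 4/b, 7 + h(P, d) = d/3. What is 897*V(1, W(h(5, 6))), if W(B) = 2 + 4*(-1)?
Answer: 6279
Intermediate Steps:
h(P, d) = -7 + d/3
W(B) = -2 (W(B) = 2 - 4 = -2)
V(j, b) = 9 + 4/b
897*V(1, W(h(5, 6))) = 897*(9 + 4/(-2)) = 897*(9 + 4*(-½)) = 897*(9 - 2) = 897*7 = 6279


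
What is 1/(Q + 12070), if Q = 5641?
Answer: 1/17711 ≈ 5.6462e-5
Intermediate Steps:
1/(Q + 12070) = 1/(5641 + 12070) = 1/17711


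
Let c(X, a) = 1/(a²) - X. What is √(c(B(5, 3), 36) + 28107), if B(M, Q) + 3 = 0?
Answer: √36430561/36 ≈ 167.66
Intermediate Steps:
B(M, Q) = -3 (B(M, Q) = -3 + 0 = -3)
c(X, a) = a⁻² - X
√(c(B(5, 3), 36) + 28107) = √((36⁻² - 1*(-3)) + 28107) = √((1/1296 + 3) + 28107) = √(3889/1296 + 28107) = √(36430561/1296) = √36430561/36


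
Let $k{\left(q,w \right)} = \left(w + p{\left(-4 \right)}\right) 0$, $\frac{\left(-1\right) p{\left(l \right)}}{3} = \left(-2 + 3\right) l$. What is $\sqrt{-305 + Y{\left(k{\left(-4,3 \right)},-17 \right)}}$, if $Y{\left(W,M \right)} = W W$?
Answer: $i \sqrt{305} \approx 17.464 i$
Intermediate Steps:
$p{\left(l \right)} = - 3 l$ ($p{\left(l \right)} = - 3 \left(-2 + 3\right) l = - 3 \cdot 1 l = - 3 l$)
$k{\left(q,w \right)} = 0$ ($k{\left(q,w \right)} = \left(w - -12\right) 0 = \left(w + 12\right) 0 = \left(12 + w\right) 0 = 0$)
$Y{\left(W,M \right)} = W^{2}$
$\sqrt{-305 + Y{\left(k{\left(-4,3 \right)},-17 \right)}} = \sqrt{-305 + 0^{2}} = \sqrt{-305 + 0} = \sqrt{-305} = i \sqrt{305}$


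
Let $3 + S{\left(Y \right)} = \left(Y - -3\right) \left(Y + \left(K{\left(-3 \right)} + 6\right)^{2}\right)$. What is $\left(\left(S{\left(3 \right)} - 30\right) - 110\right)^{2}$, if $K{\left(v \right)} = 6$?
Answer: $546121$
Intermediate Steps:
$S{\left(Y \right)} = -3 + \left(3 + Y\right) \left(144 + Y\right)$ ($S{\left(Y \right)} = -3 + \left(Y - -3\right) \left(Y + \left(6 + 6\right)^{2}\right) = -3 + \left(Y + 3\right) \left(Y + 12^{2}\right) = -3 + \left(3 + Y\right) \left(Y + 144\right) = -3 + \left(3 + Y\right) \left(144 + Y\right)$)
$\left(\left(S{\left(3 \right)} - 30\right) - 110\right)^{2} = \left(\left(\left(429 + 3^{2} + 147 \cdot 3\right) - 30\right) - 110\right)^{2} = \left(\left(\left(429 + 9 + 441\right) - 30\right) - 110\right)^{2} = \left(\left(879 - 30\right) - 110\right)^{2} = \left(849 - 110\right)^{2} = 739^{2} = 546121$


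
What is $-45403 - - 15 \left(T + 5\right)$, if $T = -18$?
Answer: $-45598$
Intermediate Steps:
$-45403 - - 15 \left(T + 5\right) = -45403 - - 15 \left(-18 + 5\right) = -45403 - \left(-15\right) \left(-13\right) = -45403 - 195 = -45598$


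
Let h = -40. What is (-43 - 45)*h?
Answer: 3520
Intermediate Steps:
(-43 - 45)*h = (-43 - 45)*(-40) = -88*(-40) = 3520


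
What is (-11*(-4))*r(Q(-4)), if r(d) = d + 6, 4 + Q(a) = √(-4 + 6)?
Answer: 88 + 44*√2 ≈ 150.23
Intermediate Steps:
Q(a) = -4 + √2 (Q(a) = -4 + √(-4 + 6) = -4 + √2)
r(d) = 6 + d
(-11*(-4))*r(Q(-4)) = (-11*(-4))*(6 + (-4 + √2)) = 44*(2 + √2) = 88 + 44*√2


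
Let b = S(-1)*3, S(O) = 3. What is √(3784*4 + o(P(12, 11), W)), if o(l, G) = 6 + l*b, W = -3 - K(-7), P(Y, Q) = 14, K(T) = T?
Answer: 2*√3817 ≈ 123.56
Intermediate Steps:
b = 9 (b = 3*3 = 9)
W = 4 (W = -3 - 1*(-7) = -3 + 7 = 4)
o(l, G) = 6 + 9*l (o(l, G) = 6 + l*9 = 6 + 9*l)
√(3784*4 + o(P(12, 11), W)) = √(3784*4 + (6 + 9*14)) = √(15136 + (6 + 126)) = √(15136 + 132) = √15268 = 2*√3817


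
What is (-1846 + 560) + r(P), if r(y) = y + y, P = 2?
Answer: -1282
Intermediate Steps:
r(y) = 2*y
(-1846 + 560) + r(P) = (-1846 + 560) + 2*2 = -1286 + 4 = -1282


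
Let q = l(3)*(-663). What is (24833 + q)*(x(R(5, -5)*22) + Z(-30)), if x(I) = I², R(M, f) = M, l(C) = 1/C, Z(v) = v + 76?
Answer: 298937352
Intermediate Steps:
Z(v) = 76 + v
q = -221 (q = -663/3 = (⅓)*(-663) = -221)
(24833 + q)*(x(R(5, -5)*22) + Z(-30)) = (24833 - 221)*((5*22)² + (76 - 30)) = 24612*(110² + 46) = 24612*(12100 + 46) = 24612*12146 = 298937352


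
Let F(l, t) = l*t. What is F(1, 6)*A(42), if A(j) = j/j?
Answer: 6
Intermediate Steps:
A(j) = 1
F(1, 6)*A(42) = (1*6)*1 = 6*1 = 6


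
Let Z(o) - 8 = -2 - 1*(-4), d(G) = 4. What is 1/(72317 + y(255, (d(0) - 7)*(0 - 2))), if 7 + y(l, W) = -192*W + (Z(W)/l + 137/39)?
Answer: 221/15726703 ≈ 1.4053e-5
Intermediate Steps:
Z(o) = 10 (Z(o) = 8 + (-2 - 1*(-4)) = 8 + (-2 + 4) = 8 + 2 = 10)
y(l, W) = -136/39 - 192*W + 10/l (y(l, W) = -7 + (-192*W + (10/l + 137/39)) = -7 + (-192*W + (137/39 + 10/l)) = -7 + (137/39 - 192*W + 10/l) = -136/39 - 192*W + 10/l)
1/(72317 + y(255, (d(0) - 7)*(0 - 2))) = 1/(72317 + (-136/39 - 192*(4 - 7)*(0 - 2) + 10/255)) = 1/(72317 + (-136/39 - (-576)*(-2) + 10*(1/255))) = 1/(72317 + (-136/39 - 192*6 + 2/51)) = 1/(72317 + (-136/39 - 1152 + 2/51)) = 1/(72317 - 255354/221) = 1/(15726703/221) = 221/15726703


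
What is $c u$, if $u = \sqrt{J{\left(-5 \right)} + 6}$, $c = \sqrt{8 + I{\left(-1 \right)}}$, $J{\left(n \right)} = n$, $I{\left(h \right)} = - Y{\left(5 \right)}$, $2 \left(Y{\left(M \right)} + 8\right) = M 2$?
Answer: $\sqrt{11} \approx 3.3166$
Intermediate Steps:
$Y{\left(M \right)} = -8 + M$ ($Y{\left(M \right)} = -8 + \frac{M 2}{2} = -8 + \frac{2 M}{2} = -8 + M$)
$I{\left(h \right)} = 3$ ($I{\left(h \right)} = - (-8 + 5) = \left(-1\right) \left(-3\right) = 3$)
$c = \sqrt{11}$ ($c = \sqrt{8 + 3} = \sqrt{11} \approx 3.3166$)
$u = 1$ ($u = \sqrt{-5 + 6} = \sqrt{1} = 1$)
$c u = \sqrt{11} \cdot 1 = \sqrt{11}$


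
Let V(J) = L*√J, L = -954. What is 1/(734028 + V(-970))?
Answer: 61169/44973326442 + 53*I*√970/29982217628 ≈ 1.3601e-6 + 5.5055e-8*I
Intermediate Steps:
V(J) = -954*√J
1/(734028 + V(-970)) = 1/(734028 - 954*I*√970)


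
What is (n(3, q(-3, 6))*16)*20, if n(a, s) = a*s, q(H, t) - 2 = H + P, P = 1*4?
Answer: 2880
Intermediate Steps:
P = 4
q(H, t) = 6 + H (q(H, t) = 2 + (H + 4) = 2 + (4 + H) = 6 + H)
(n(3, q(-3, 6))*16)*20 = ((3*(6 - 3))*16)*20 = ((3*3)*16)*20 = (9*16)*20 = 144*20 = 2880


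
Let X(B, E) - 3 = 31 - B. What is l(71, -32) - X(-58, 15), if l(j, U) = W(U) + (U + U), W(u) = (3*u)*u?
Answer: 2916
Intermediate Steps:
X(B, E) = 34 - B (X(B, E) = 3 + (31 - B) = 34 - B)
W(u) = 3*u²
l(j, U) = 2*U + 3*U² (l(j, U) = 3*U² + (U + U) = 3*U² + 2*U = 2*U + 3*U²)
l(71, -32) - X(-58, 15) = -32*(2 + 3*(-32)) - (34 - 1*(-58)) = -32*(2 - 96) - (34 + 58) = -32*(-94) - 1*92 = 3008 - 92 = 2916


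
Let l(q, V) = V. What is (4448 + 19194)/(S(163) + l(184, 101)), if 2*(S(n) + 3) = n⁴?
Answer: 47284/705911957 ≈ 6.6983e-5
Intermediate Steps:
S(n) = -3 + n⁴/2
(4448 + 19194)/(S(163) + l(184, 101)) = (4448 + 19194)/((-3 + (½)*163⁴) + 101) = 23642/((-3 + (½)*705911761) + 101) = 23642/((-3 + 705911761/2) + 101) = 23642/(705911755/2 + 101) = 23642/(705911957/2) = 23642*(2/705911957) = 47284/705911957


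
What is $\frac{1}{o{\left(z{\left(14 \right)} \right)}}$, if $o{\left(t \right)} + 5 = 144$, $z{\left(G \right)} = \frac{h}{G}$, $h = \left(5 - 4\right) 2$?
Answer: $\frac{1}{139} \approx 0.0071942$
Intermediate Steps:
$h = 2$ ($h = 1 \cdot 2 = 2$)
$z{\left(G \right)} = \frac{2}{G}$
$o{\left(t \right)} = 139$ ($o{\left(t \right)} = -5 + 144 = 139$)
$\frac{1}{o{\left(z{\left(14 \right)} \right)}} = \frac{1}{139}$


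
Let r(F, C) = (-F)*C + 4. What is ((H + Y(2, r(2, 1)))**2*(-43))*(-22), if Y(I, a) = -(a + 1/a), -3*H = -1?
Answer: 79937/18 ≈ 4440.9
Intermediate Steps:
H = 1/3 (H = -1/3*(-1) = 1/3 ≈ 0.33333)
r(F, C) = 4 - C*F (r(F, C) = -C*F + 4 = 4 - C*F)
Y(I, a) = -a - 1/a
((H + Y(2, r(2, 1)))**2*(-43))*(-22) = ((1/3 + (-(4 - 1*1*2) - 1/(4 - 1*1*2)))**2*(-43))*(-22) = ((1/3 + (-(4 - 2) - 1/(4 - 2)))**2*(-43))*(-22) = ((1/3 + (-1*2 - 1/2))**2*(-43))*(-22) = ((1/3 + (-2 - 1*1/2))**2*(-43))*(-22) = ((1/3 + (-2 - 1/2))**2*(-43))*(-22) = ((1/3 - 5/2)**2*(-43))*(-22) = ((-13/6)**2*(-43))*(-22) = ((169/36)*(-43))*(-22) = -7267/36*(-22) = 79937/18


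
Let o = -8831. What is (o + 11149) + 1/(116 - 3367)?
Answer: 7535817/3251 ≈ 2318.0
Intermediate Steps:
(o + 11149) + 1/(116 - 3367) = (-8831 + 11149) + 1/(116 - 3367) = 2318 + 1/(-3251) = 2318 - 1/3251 = 7535817/3251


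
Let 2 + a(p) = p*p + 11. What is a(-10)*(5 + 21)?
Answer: 2834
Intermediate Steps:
a(p) = 9 + p² (a(p) = -2 + (p*p + 11) = -2 + (p² + 11) = -2 + (11 + p²) = 9 + p²)
a(-10)*(5 + 21) = (9 + (-10)²)*(5 + 21) = (9 + 100)*26 = 109*26 = 2834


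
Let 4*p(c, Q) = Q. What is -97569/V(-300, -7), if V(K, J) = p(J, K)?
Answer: 32523/25 ≈ 1300.9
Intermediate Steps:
p(c, Q) = Q/4
V(K, J) = K/4
-97569/V(-300, -7) = -97569/((¼)*(-300)) = -97569/(-75) = -97569*(-1/75) = 32523/25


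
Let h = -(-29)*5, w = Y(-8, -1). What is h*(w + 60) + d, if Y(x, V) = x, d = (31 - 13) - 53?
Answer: 7505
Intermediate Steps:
d = -35 (d = 18 - 53 = -35)
w = -8
h = 145 (h = -1*(-145) = 145)
h*(w + 60) + d = 145*(-8 + 60) - 35 = 145*52 - 35 = 7540 - 35 = 7505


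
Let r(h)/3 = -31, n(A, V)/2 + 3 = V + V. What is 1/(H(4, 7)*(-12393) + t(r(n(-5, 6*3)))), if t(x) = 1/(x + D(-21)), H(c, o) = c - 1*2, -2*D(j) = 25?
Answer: -211/5229848 ≈ -4.0345e-5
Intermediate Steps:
D(j) = -25/2 (D(j) = -½*25 = -25/2)
n(A, V) = -6 + 4*V (n(A, V) = -6 + 2*(V + V) = -6 + 2*(2*V) = -6 + 4*V)
r(h) = -93 (r(h) = 3*(-31) = -93)
H(c, o) = -2 + c (H(c, o) = c - 2 = -2 + c)
t(x) = 1/(-25/2 + x) (t(x) = 1/(x - 25/2) = 1/(-25/2 + x))
1/(H(4, 7)*(-12393) + t(r(n(-5, 6*3)))) = 1/((-2 + 4)*(-12393) + 2/(-25 + 2*(-93))) = 1/(2*(-12393) + 2/(-25 - 186)) = 1/(-24786 + 2/(-211)) = 1/(-24786 + 2*(-1/211)) = 1/(-24786 - 2/211) = 1/(-5229848/211) = -211/5229848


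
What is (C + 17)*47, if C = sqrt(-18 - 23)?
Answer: 799 + 47*I*sqrt(41) ≈ 799.0 + 300.95*I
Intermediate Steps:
C = I*sqrt(41) (C = sqrt(-41) = I*sqrt(41) ≈ 6.4031*I)
(C + 17)*47 = (I*sqrt(41) + 17)*47 = (17 + I*sqrt(41))*47 = 799 + 47*I*sqrt(41)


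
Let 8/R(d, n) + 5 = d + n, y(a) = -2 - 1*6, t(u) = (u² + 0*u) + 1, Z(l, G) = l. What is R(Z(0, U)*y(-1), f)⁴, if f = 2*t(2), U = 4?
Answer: 4096/625 ≈ 6.5536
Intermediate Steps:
t(u) = 1 + u² (t(u) = (u² + 0) + 1 = u² + 1 = 1 + u²)
y(a) = -8 (y(a) = -2 - 6 = -8)
f = 10 (f = 2*(1 + 2²) = 2*(1 + 4) = 2*5 = 10)
R(d, n) = 8/(-5 + d + n) (R(d, n) = 8/(-5 + (d + n)) = 8/(-5 + d + n))
R(Z(0, U)*y(-1), f)⁴ = (8/(-5 + 0*(-8) + 10))⁴ = (8/(-5 + 0 + 10))⁴ = (8/5)⁴ = 4096/625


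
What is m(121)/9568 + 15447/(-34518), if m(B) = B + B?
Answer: -11620295/27522352 ≈ -0.42221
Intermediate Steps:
m(B) = 2*B
m(121)/9568 + 15447/(-34518) = (2*121)/9568 + 15447/(-34518) = 242*(1/9568) + 15447*(-1/34518) = 121/4784 - 5149/11506 = -11620295/27522352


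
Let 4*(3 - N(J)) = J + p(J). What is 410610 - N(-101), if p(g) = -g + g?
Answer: 1642327/4 ≈ 4.1058e+5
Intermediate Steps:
p(g) = 0
N(J) = 3 - J/4 (N(J) = 3 - (J + 0)/4 = 3 - J/4)
410610 - N(-101) = 410610 - (3 - 1/4*(-101)) = 410610 - (3 + 101/4) = 410610 - 1*113/4 = 410610 - 113/4 = 1642327/4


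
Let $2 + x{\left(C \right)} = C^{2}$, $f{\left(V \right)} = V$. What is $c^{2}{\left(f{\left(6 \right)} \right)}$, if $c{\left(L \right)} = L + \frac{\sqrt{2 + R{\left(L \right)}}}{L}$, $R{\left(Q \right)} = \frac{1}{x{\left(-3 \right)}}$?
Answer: $\frac{\left(252 + \sqrt{105}\right)^{2}}{1764} \approx 38.987$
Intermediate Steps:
$x{\left(C \right)} = -2 + C^{2}$
$R{\left(Q \right)} = \frac{1}{7}$ ($R{\left(Q \right)} = \frac{1}{-2 + \left(-3\right)^{2}} = \frac{1}{-2 + 9} = \frac{1}{7}$)
$c{\left(L \right)} = L + \frac{\sqrt{105}}{7 L}$ ($c{\left(L \right)} = L + \frac{\sqrt{2 + \frac{1}{7}}}{L} = L + \frac{\sqrt{\frac{15}{7}}}{L} = L + \frac{\frac{1}{7} \sqrt{105}}{L} = L + \frac{\sqrt{105}}{7 L}$)
$c^{2}{\left(f{\left(6 \right)} \right)} = \left(6 + \frac{\sqrt{105}}{7 \cdot 6}\right)^{2} = \left(6 + \frac{1}{7} \sqrt{105} \cdot \frac{1}{6}\right)^{2} = \left(6 + \frac{\sqrt{105}}{42}\right)^{2}$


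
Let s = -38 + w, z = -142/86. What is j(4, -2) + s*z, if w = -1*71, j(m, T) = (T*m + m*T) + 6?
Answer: 7309/43 ≈ 169.98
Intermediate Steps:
j(m, T) = 6 + 2*T*m (j(m, T) = (T*m + T*m) + 6 = 2*T*m + 6 = 6 + 2*T*m)
w = -71
z = -71/43 (z = -142*1/86 = -71/43 ≈ -1.6512)
s = -109 (s = -38 - 71 = -109)
j(4, -2) + s*z = (6 + 2*(-2)*4) - 109*(-71/43) = (6 - 16) + 7739/43 = -10 + 7739/43 = 7309/43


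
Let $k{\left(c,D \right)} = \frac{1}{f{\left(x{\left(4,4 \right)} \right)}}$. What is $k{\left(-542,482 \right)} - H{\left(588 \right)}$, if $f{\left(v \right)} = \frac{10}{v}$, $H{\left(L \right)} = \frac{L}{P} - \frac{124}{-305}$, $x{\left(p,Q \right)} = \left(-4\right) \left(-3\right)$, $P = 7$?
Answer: $- \frac{25378}{305} \approx -83.207$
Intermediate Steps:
$x{\left(p,Q \right)} = 12$
$H{\left(L \right)} = \frac{124}{305} + \frac{L}{7}$ ($H{\left(L \right)} = \frac{L}{7} - \frac{124}{-305} = L \frac{1}{7} - - \frac{124}{305} = \frac{L}{7} + \frac{124}{305} = \frac{124}{305} + \frac{L}{7}$)
$k{\left(c,D \right)} = \frac{6}{5}$ ($k{\left(c,D \right)} = \frac{1}{10 \cdot \frac{1}{12}} = \frac{1}{\frac{5}{6}} = \frac{6}{5}$)
$k{\left(-542,482 \right)} - H{\left(588 \right)} = \frac{6}{5} - \left(\frac{124}{305} + \frac{1}{7} \cdot 588\right) = \frac{6}{5} - \left(\frac{124}{305} + 84\right) = \frac{6}{5} - \frac{25744}{305} = - \frac{25378}{305}$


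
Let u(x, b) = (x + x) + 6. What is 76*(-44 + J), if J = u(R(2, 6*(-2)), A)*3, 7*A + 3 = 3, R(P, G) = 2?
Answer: -1064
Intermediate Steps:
A = 0 (A = -3/7 + (1/7)*3 = -3/7 + 3/7 = 0)
u(x, b) = 6 + 2*x (u(x, b) = 2*x + 6 = 6 + 2*x)
J = 30 (J = (6 + 2*2)*3 = (6 + 4)*3 = 10*3 = 30)
76*(-44 + J) = 76*(-44 + 30) = 76*(-14) = -1064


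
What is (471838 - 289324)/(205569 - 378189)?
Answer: -30419/28770 ≈ -1.0573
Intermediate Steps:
(471838 - 289324)/(205569 - 378189) = 182514/(-172620) = 182514*(-1/172620) = -30419/28770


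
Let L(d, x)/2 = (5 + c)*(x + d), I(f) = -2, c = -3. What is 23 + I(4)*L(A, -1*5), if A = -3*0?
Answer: 63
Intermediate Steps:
A = 0
L(d, x) = 4*d + 4*x (L(d, x) = 2*((5 - 3)*(x + d)) = 2*(2*(d + x)) = 2*(2*d + 2*x) = 4*d + 4*x)
23 + I(4)*L(A, -1*5) = 23 - 2*(4*0 + 4*(-1*5)) = 23 - 2*(0 + 4*(-5)) = 23 - 2*(0 - 20) = 23 - 2*(-20) = 23 + 40 = 63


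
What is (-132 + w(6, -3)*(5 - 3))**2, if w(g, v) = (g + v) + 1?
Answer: 15376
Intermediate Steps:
w(g, v) = 1 + g + v
(-132 + w(6, -3)*(5 - 3))**2 = (-132 + (1 + 6 - 3)*(5 - 3))**2 = (-132 + 4*2)**2 = (-132 + 8)**2 = (-124)**2 = 15376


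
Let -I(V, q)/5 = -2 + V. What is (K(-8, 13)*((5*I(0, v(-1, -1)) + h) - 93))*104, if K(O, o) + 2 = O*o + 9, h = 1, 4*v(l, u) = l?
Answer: 423696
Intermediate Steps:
v(l, u) = l/4
I(V, q) = 10 - 5*V (I(V, q) = -5*(-2 + V) = 10 - 5*V)
K(O, o) = 7 + O*o (K(O, o) = -2 + (O*o + 9) = -2 + (9 + O*o) = 7 + O*o)
(K(-8, 13)*((5*I(0, v(-1, -1)) + h) - 93))*104 = ((7 - 8*13)*((5*(10 - 5*0) + 1) - 93))*104 = ((7 - 104)*((5*(10 + 0) + 1) - 93))*104 = -97*((5*10 + 1) - 93)*104 = -97*((50 + 1) - 93)*104 = -97*(51 - 93)*104 = -97*(-42)*104 = 4074*104 = 423696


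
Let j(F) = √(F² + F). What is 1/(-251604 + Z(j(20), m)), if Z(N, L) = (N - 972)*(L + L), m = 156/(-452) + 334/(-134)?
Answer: -167925590097/41324391077396596 + 40663841*√105/216953053156332129 ≈ -4.0617e-6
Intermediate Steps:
j(F) = √(F + F²)
m = -21484/7571 (m = 156*(-1/452) + 334*(-1/134) = -39/113 - 167/67 = -21484/7571 ≈ -2.8377)
Z(N, L) = 2*L*(-972 + N) (Z(N, L) = (-972 + N)*(2*L) = 2*L*(-972 + N))
1/(-251604 + Z(j(20), m)) = 1/(-251604 + 2*(-21484/7571)*(-972 + √(20*(1 + 20)))) = 1/(-251604 + 2*(-21484/7571)*(-972 + √(20*21))) = 1/(-251604 + 2*(-21484/7571)*(-972 + √420)) = 1/(-251604 + 2*(-21484/7571)*(-972 + 2*√105)) = 1/(-251604 + (41764896/7571 - 85936*√105/7571)) = 1/(-1863128988/7571 - 85936*√105/7571)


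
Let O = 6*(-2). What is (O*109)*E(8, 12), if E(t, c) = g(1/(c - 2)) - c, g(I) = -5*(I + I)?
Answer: 17004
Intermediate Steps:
g(I) = -10*I
O = -12
E(t, c) = -c - 10/(-2 + c) (E(t, c) = -10/(c - 2) - c = -10/(-2 + c) - c = -c - 10/(-2 + c))
(O*109)*E(8, 12) = (-12*109)*((-10 - 1*12*(-2 + 12))/(-2 + 12)) = -1308*(-10 - 1*12*10)/10 = -654*(-10 - 120)/5 = -654*(-130)/5 = -1308*(-13) = 17004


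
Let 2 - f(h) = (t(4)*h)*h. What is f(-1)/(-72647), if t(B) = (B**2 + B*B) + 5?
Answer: 35/72647 ≈ 0.00048178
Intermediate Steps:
t(B) = 5 + 2*B**2 (t(B) = (B**2 + B**2) + 5 = 2*B**2 + 5 = 5 + 2*B**2)
f(h) = 2 - 37*h**2 (f(h) = 2 - (5 + 2*4**2)*h*h = 2 - (5 + 2*16)*h*h = 2 - (5 + 32)*h*h = 2 - 37*h*h = 2 - 37*h**2)
f(-1)/(-72647) = (2 - 37*(-1)**2)/(-72647) = (2 - 37*1)*(-1/72647) = (2 - 37)*(-1/72647) = -35*(-1/72647) = 35/72647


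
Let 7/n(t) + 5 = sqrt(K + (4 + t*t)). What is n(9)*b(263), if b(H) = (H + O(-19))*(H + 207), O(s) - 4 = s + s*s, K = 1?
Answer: 10018050/61 + 2003610*sqrt(86)/61 ≈ 4.6883e+5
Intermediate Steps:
O(s) = 4 + s + s**2 (O(s) = 4 + (s + s*s) = 4 + (s + s**2) = 4 + s + s**2)
n(t) = 7/(-5 + sqrt(5 + t**2)) (n(t) = 7/(-5 + sqrt(1 + (4 + t*t))) = 7/(-5 + sqrt(1 + (4 + t**2))) = 7/(-5 + sqrt(5 + t**2)))
b(H) = (207 + H)*(346 + H) (b(H) = (H + (4 - 19 + (-19)**2))*(H + 207) = (H + (4 - 19 + 361))*(207 + H) = (H + 346)*(207 + H) = (346 + H)*(207 + H) = (207 + H)*(346 + H))
n(9)*b(263) = (7/(-5 + sqrt(5 + 9**2)))*(71622 + 263**2 + 553*263) = (7/(-5 + sqrt(5 + 81)))*(71622 + 69169 + 145439) = (7/(-5 + sqrt(86)))*286230 = 2003610/(-5 + sqrt(86))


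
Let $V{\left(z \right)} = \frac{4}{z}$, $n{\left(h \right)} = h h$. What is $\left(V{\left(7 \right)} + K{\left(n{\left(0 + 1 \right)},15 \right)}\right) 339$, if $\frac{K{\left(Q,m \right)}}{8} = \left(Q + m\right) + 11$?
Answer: $\frac{513924}{7} \approx 73418.0$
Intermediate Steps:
$n{\left(h \right)} = h^{2}$
$K{\left(Q,m \right)} = 88 + 8 Q + 8 m$ ($K{\left(Q,m \right)} = 8 \left(\left(Q + m\right) + 11\right) = 8 \left(11 + Q + m\right) = 88 + 8 Q + 8 m$)
$\left(V{\left(7 \right)} + K{\left(n{\left(0 + 1 \right)},15 \right)}\right) 339 = \left(\frac{4}{7} + \left(88 + 8 \left(0 + 1\right)^{2} + 8 \cdot 15\right)\right) 339 = \left(4 \cdot \frac{1}{7} + \left(88 + 8 \cdot 1^{2} + 120\right)\right) 339 = \left(\frac{4}{7} + \left(88 + 8 \cdot 1 + 120\right)\right) 339 = \left(\frac{4}{7} + \left(88 + 8 + 120\right)\right) 339 = \left(\frac{4}{7} + 216\right) 339 = \frac{1516}{7} \cdot 339 = \frac{513924}{7}$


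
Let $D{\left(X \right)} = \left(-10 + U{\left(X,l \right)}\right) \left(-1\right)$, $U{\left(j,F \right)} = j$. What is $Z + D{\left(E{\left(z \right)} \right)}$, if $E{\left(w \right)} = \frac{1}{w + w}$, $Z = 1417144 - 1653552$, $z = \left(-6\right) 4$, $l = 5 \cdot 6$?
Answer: $- \frac{11347103}{48} \approx -2.364 \cdot 10^{5}$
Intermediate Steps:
$l = 30$
$z = -24$
$Z = -236408$ ($Z = 1417144 - 1653552 = -236408$)
$E{\left(w \right)} = \frac{1}{2 w}$
$D{\left(X \right)} = 10 - X$ ($D{\left(X \right)} = \left(-10 + X\right) \left(-1\right) = 10 - X$)
$Z + D{\left(E{\left(z \right)} \right)} = -236408 + \left(10 - \frac{1}{2 \left(-24\right)}\right) = -236408 + \left(10 - \frac{1}{2} \left(- \frac{1}{24}\right)\right) = -236408 + \left(10 - - \frac{1}{48}\right) = -236408 + \left(10 + \frac{1}{48}\right) = -236408 + \frac{481}{48} = - \frac{11347103}{48}$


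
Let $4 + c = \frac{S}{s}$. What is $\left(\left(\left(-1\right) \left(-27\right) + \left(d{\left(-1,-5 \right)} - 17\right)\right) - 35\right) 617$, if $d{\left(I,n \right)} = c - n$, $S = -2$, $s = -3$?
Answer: $- \frac{43190}{3} \approx -14397.0$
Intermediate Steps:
$c = - \frac{10}{3}$ ($c = -4 - \frac{2}{-3} = -4 - - \frac{2}{3} = -4 + \frac{2}{3} = - \frac{10}{3} \approx -3.3333$)
$d{\left(I,n \right)} = - \frac{10}{3} - n$
$\left(\left(\left(-1\right) \left(-27\right) + \left(d{\left(-1,-5 \right)} - 17\right)\right) - 35\right) 617 = \left(\left(\left(-1\right) \left(-27\right) - \frac{46}{3}\right) - 35\right) 617 = \left(\left(27 + \left(\left(- \frac{10}{3} + 5\right) - 17\right)\right) - 35\right) 617 = \left(\left(27 + \left(\frac{5}{3} - 17\right)\right) - 35\right) 617 = \left(\left(27 - \frac{46}{3}\right) - 35\right) 617 = \left(\frac{35}{3} - 35\right) 617 = \left(- \frac{70}{3}\right) 617 = - \frac{43190}{3}$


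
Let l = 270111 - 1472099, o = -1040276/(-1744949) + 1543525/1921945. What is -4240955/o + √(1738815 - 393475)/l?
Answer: -2844574768859748755/938545132409 - √336335/600994 ≈ -3.0308e+6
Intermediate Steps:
o = 938545132409/670739201161 (o = -1040276*(-1/1744949) + 1543525*(1/1921945) = 1040276/1744949 + 308705/384389 = 938545132409/670739201161 ≈ 1.3993)
l = -1201988
-4240955/o + √(1738815 - 393475)/l = -4240955/938545132409/670739201161 + √(1738815 - 393475)/(-1201988) = -4240955*670739201161/938545132409 + √1345340*(-1/1201988) = -2844574768859748755/938545132409 + (2*√336335)*(-1/1201988) = -2844574768859748755/938545132409 - √336335/600994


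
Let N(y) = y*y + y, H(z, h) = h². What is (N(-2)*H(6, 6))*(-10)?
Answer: -720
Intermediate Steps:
N(y) = y + y² (N(y) = y² + y = y + y²)
(N(-2)*H(6, 6))*(-10) = (-2*(1 - 2)*6²)*(-10) = (-2*(-1)*36)*(-10) = (2*36)*(-10) = 72*(-10) = -720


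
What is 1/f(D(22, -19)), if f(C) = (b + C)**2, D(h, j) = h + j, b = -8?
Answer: 1/25 ≈ 0.040000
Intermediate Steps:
f(C) = (-8 + C)**2
1/f(D(22, -19)) = 1/((-8 + (22 - 19))**2) = 1/((-8 + 3)**2) = 1/((-5)**2) = 1/25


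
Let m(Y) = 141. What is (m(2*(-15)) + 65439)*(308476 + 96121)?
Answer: 26533471260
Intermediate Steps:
(m(2*(-15)) + 65439)*(308476 + 96121) = (141 + 65439)*(308476 + 96121) = 65580*404597 = 26533471260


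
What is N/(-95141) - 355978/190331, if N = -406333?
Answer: 43469663325/18108281671 ≈ 2.4005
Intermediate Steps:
N/(-95141) - 355978/190331 = -406333/(-95141) - 355978/190331 = -406333*(-1/95141) - 355978*1/190331 = 406333/95141 - 355978/190331 = 43469663325/18108281671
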